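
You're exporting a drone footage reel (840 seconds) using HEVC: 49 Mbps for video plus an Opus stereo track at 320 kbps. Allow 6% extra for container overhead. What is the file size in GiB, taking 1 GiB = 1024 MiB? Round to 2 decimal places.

5.11 GiB

Audio: 320 kbps = 0.320 Mbps.
Total bitrate: 49 + 0.320 = 49.320 Mbps.
Stream data: 49.320 Mbps × 840 s = 41428.8 Mb.
With 6% container overhead: ×1.06.
43,915 Mb = 5,489,316,000 bytes ÷ 1,073,741,824 = 5.112 GiB.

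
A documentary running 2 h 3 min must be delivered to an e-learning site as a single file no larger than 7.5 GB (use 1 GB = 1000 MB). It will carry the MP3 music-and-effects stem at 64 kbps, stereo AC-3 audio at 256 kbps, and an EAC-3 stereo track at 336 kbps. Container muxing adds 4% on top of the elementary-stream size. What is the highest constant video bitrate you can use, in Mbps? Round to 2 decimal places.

7.16 Mbps

Budget: 7.5 GB = 60000.0 Mb.
Stream payload after overhead: 60000.0 / 1.04 = 57692.3 Mb.
2 h 3 min = 123 min = 7380 s
Total bitrate budget: 57692.3 Mb / 7380 s = 7.817 Mbps.
Audio total: 64 + 256 + 336 = 656 kbps = 0.656 Mbps.
Video: 7.817 − 0.656 = 7.161 Mbps.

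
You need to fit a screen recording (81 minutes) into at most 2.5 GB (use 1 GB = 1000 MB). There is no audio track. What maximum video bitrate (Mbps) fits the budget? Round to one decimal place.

4.1 Mbps

Budget: 2.5 GB = 20000.0 Mb.
81 min = 4860 s
Total bitrate budget: 20000.0 Mb / 4860 s = 4.115 Mbps.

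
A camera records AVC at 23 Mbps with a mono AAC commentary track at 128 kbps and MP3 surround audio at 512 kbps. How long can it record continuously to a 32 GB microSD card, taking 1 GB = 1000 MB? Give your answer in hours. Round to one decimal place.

Audio total: 128 + 512 = 640 kbps = 0.640 Mbps.
Total bitrate: 23 + 0.640 = 23.640 Mbps.
Capacity: 32 GB = 256,000 Mb.
Recording time: 256,000 / 23.640 = 10,829 s ≈ 3.01 hours.

3.0 hours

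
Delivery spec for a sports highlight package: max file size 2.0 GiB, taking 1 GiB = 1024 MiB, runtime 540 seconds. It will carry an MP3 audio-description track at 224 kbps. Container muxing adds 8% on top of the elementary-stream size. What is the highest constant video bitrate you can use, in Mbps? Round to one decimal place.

29.2 Mbps

Budget: 2.0 GiB = 17179.9 Mb.
Stream payload after overhead: 17179.9 / 1.08 = 15907.3 Mb.
Total bitrate budget: 15907.3 Mb / 540 s = 29.458 Mbps.
Audio: 224 kbps = 0.224 Mbps.
Video: 29.458 − 0.224 = 29.234 Mbps.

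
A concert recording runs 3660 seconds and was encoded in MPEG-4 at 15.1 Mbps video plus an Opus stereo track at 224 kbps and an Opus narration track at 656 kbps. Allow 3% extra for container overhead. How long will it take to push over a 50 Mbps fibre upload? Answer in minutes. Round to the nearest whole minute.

20 minutes

Audio total: 224 + 656 = 880 kbps = 0.880 Mbps.
Total bitrate: 15.980 Mbps.
File: 15.980 Mbps × 3660 s = 58486.8 Mb.
With 3% container overhead: ×1.03. → 60241.4 Mb.
At 50 Mbps: 60241.4 / 50 = 1204.8 s ≈ 20.1 minutes.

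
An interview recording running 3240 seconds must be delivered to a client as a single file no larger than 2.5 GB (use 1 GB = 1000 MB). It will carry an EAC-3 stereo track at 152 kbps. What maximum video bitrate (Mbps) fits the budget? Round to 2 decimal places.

6.02 Mbps

Budget: 2.5 GB = 20000.0 Mb.
Total bitrate budget: 20000.0 Mb / 3240 s = 6.173 Mbps.
Audio: 152 kbps = 0.152 Mbps.
Video: 6.173 − 0.152 = 6.021 Mbps.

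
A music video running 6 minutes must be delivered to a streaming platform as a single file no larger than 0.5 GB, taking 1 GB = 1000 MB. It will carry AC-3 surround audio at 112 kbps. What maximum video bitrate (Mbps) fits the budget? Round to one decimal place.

11.0 Mbps

Budget: 0.5 GB = 4000.0 Mb.
6 min = 360 s
Total bitrate budget: 4000.0 Mb / 360 s = 11.111 Mbps.
Audio: 112 kbps = 0.112 Mbps.
Video: 11.111 − 0.112 = 10.999 Mbps.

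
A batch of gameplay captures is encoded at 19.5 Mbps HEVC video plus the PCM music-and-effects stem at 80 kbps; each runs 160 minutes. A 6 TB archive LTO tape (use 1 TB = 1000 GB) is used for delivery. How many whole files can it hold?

255

160 min = 9600 s
Audio: 80 kbps = 0.080 Mbps.
Total bitrate: 19.580 Mbps.
Per item: 19.580 Mbps × 9600 s = 187,968 Mb = 23,496 MB.
Capacity: 6 TB = 48,000,000 Mb; 255.36 items → 255 complete.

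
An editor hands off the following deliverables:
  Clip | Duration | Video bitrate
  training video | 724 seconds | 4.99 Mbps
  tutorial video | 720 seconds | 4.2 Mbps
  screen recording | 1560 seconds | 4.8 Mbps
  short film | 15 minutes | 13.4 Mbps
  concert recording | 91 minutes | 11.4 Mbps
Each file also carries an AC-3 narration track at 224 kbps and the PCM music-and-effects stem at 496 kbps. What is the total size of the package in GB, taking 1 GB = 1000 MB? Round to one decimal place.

Audio total: 224 + 496 = 720 kbps = 0.720 Mbps.
training video: 5.710 Mbps × 724 s = 4134.0 Mb
tutorial video: 4.920 Mbps × 720 s = 3542.4 Mb
screen recording: 5.520 Mbps × 1560 s = 8611.2 Mb
short film: 14.120 Mbps × 900 s = 12708.0 Mb
concert recording: 12.120 Mbps × 5460 s = 66175.2 Mb
Total: 95170.8 Mb = 11896.4 MB.
= 11.90 GB.

11.9 GB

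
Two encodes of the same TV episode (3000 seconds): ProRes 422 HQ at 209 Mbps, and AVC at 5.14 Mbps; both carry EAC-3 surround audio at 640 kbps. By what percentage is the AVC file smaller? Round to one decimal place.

97.2%

Audio: 640 kbps = 0.640 Mbps.
ProRes 422 HQ: 209.640 Mbps × 3000 s = 628920.0 Mb = 78.615 GB.
AVC: 5.780 Mbps × 3000 s = 17340.0 Mb = 2.167 GB.
Reduction: (1 − 2.167/78.615) × 100 = 97.24%.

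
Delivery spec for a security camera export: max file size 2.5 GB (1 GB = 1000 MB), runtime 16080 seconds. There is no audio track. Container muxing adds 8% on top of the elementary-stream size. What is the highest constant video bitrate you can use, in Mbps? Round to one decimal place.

Budget: 2.5 GB = 20000.0 Mb.
Stream payload after overhead: 20000.0 / 1.08 = 18518.5 Mb.
Total bitrate budget: 18518.5 Mb / 16080 s = 1.152 Mbps.

1.2 Mbps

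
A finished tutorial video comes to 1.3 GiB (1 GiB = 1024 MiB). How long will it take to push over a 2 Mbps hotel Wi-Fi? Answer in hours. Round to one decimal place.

File: 1.3 GiB = 11166.9 Mb.
At 2 Mbps: 11166.9 / 2 = 5583.5 s ≈ 1.55 hours.

1.6 hours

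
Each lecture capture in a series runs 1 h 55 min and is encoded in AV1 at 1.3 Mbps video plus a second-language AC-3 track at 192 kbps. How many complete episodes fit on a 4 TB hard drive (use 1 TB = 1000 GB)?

1 h 55 min = 115 min = 6900 s
Audio: 192 kbps = 0.192 Mbps.
Total bitrate: 1.492 Mbps.
Per item: 1.492 Mbps × 6900 s = 10,295 Mb = 1,287 MB.
Capacity: 4 TB = 32,000,000 Mb; 3108.37 items → 3108 complete.

3108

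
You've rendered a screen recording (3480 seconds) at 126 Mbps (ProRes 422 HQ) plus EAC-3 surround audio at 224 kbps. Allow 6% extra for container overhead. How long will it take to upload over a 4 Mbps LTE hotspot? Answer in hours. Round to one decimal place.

Audio: 224 kbps = 0.224 Mbps.
Total bitrate: 126.224 Mbps.
File: 126.224 Mbps × 3480 s = 439259.5 Mb.
With 6% container overhead: ×1.06. → 465615.1 Mb.
At 4 Mbps: 465615.1 / 4 = 116403.8 s ≈ 32.3 hours.

32.3 hours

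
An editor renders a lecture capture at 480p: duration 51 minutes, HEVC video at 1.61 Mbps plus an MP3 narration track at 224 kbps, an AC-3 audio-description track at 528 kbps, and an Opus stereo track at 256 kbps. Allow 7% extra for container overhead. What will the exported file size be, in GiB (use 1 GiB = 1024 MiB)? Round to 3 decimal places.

0.998 GiB

51 min = 3060 s
Audio total: 224 + 528 + 256 = 1008 kbps = 1.008 Mbps.
Total bitrate: 1.61 + 1.008 = 2.618 Mbps.
Stream data: 2.618 Mbps × 3060 s = 8011.1 Mb.
With 7% container overhead: ×1.07.
8,572 Mb = 1,071,481,950 bytes ÷ 1,073,741,824 = 0.9979 GiB.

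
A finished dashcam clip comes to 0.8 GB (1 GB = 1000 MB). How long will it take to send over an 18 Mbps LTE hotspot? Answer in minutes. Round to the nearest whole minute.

6 minutes

File: 0.8 GB = 6400.0 Mb.
At 18 Mbps: 6400.0 / 18 = 355.6 s ≈ 5.93 minutes.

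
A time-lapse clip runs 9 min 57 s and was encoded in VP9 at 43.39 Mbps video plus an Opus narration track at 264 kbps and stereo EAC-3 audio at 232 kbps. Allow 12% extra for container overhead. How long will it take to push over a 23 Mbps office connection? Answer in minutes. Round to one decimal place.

9 min 57 s = 597 s
Audio total: 264 + 232 = 496 kbps = 0.496 Mbps.
Total bitrate: 43.886 Mbps.
File: 43.886 Mbps × 597 s = 26199.9 Mb.
With 12% container overhead: ×1.12. → 29343.9 Mb.
At 23 Mbps: 29343.9 / 23 = 1275.8 s ≈ 21.3 minutes.

21.3 minutes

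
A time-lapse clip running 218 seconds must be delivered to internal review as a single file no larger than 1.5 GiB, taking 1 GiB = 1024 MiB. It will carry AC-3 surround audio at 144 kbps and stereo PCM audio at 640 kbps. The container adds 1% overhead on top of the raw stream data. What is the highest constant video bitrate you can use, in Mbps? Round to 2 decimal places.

Budget: 1.5 GiB = 12884.9 Mb.
Stream payload after overhead: 12884.9 / 1.01 = 12757.3 Mb.
Total bitrate budget: 12757.3 Mb / 218 s = 58.520 Mbps.
Audio total: 144 + 640 = 784 kbps = 0.784 Mbps.
Video: 58.520 − 0.784 = 57.736 Mbps.

57.74 Mbps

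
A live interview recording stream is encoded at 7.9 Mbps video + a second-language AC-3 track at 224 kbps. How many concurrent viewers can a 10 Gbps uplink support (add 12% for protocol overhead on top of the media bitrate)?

1099

Audio: 224 kbps = 0.224 Mbps.
Per-viewer media rate: 8.124 Mbps.
On the wire with 12% overhead: 9.099 Mbps.
10 Gbps = 10,000 Mbps; 10,000 / 9.099 = 1099.04 → 1099 viewers.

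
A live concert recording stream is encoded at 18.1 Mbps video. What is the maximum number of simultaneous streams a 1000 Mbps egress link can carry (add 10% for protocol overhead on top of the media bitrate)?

50

On the wire with 10% overhead: 19.910 Mbps.
1000 Mbps = 1,000 Mbps; 1,000 / 19.910 = 50.23 → 50 viewers.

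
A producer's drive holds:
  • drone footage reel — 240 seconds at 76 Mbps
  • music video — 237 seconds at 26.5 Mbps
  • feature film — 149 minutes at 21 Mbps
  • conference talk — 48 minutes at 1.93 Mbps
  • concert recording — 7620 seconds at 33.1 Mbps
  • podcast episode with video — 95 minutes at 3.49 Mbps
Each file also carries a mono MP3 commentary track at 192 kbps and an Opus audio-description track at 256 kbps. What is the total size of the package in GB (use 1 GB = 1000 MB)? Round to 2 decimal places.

Audio total: 192 + 256 = 448 kbps = 0.448 Mbps.
drone footage reel: 76.448 Mbps × 240 s = 18347.5 Mb
music video: 26.948 Mbps × 237 s = 6386.7 Mb
feature film: 21.448 Mbps × 8940 s = 191745.1 Mb
conference talk: 2.378 Mbps × 2880 s = 6848.6 Mb
concert recording: 33.548 Mbps × 7620 s = 255635.8 Mb
podcast episode with video: 3.938 Mbps × 5700 s = 22446.6 Mb
Total: 501410.3 Mb = 62676.3 MB.
= 62.68 GB.

62.68 GB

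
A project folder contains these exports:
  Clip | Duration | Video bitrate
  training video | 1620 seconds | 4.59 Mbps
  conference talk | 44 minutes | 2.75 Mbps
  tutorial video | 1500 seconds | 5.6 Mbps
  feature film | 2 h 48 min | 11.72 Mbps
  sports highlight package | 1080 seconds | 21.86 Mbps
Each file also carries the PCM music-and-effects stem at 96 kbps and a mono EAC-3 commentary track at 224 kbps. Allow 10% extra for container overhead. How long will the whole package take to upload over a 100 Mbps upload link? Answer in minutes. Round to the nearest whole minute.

Audio total: 96 + 224 = 320 kbps = 0.320 Mbps.
training video: 4.910 Mbps × 1620 s × 1.10 = 8749.6 Mb
conference talk: 3.070 Mbps × 2640 s × 1.10 = 8915.3 Mb
tutorial video: 5.920 Mbps × 1500 s × 1.10 = 9768.0 Mb
feature film: 12.040 Mbps × 10080 s × 1.10 = 133499.5 Mb
sports highlight package: 22.180 Mbps × 1080 s × 1.10 = 26349.8 Mb
Total: 187282.3 Mb = 23410.3 MB.
At 100 Mbps: 187282.3 / 100 = 1873 s ≈ 31.2 minutes.

31 minutes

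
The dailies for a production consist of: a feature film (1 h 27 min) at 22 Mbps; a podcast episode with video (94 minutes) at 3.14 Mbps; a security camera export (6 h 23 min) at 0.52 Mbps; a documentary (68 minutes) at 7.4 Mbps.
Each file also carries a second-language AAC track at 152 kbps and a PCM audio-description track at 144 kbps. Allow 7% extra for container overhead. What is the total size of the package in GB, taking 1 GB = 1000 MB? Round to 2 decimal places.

24.87 GB

Audio total: 152 + 144 = 296 kbps = 0.296 Mbps.
feature film: 22.296 Mbps × 5220 s × 1.07 = 124532.1 Mb
podcast episode with video: 3.436 Mbps × 5640 s × 1.07 = 20735.6 Mb
security camera export: 0.816 Mbps × 22980 s × 1.07 = 20064.3 Mb
documentary: 7.696 Mbps × 4080 s × 1.07 = 33597.7 Mb
Total: 198929.6 Mb = 24866.2 MB.
= 24.87 GB.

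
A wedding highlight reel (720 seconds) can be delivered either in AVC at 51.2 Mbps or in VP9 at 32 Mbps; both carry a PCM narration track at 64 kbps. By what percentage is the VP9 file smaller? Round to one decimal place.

37.5%

Audio: 64 kbps = 0.064 Mbps.
AVC: 51.264 Mbps × 720 s = 36910.1 Mb = 4.614 GB.
VP9: 32.064 Mbps × 720 s = 23086.1 Mb = 2.886 GB.
Reduction: (1 − 2.886/4.614) × 100 = 37.45%.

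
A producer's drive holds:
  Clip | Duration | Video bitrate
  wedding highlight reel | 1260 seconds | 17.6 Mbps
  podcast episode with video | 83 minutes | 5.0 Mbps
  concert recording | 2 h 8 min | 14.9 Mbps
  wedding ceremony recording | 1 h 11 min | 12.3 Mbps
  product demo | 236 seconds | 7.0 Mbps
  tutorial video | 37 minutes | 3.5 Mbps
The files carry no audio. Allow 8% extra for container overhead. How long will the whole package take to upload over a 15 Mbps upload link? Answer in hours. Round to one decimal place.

wedding highlight reel: 17.600 Mbps × 1260 s × 1.08 = 23950.1 Mb
podcast episode with video: 5.000 Mbps × 4980 s × 1.08 = 26892.0 Mb
concert recording: 14.900 Mbps × 7680 s × 1.08 = 123586.6 Mb
wedding ceremony recording: 12.300 Mbps × 4260 s × 1.08 = 56589.8 Mb
product demo: 7.000 Mbps × 236 s × 1.08 = 1784.2 Mb
tutorial video: 3.500 Mbps × 2220 s × 1.08 = 8391.6 Mb
Total: 241194.2 Mb = 30149.3 MB.
At 15 Mbps: 241194.2 / 15 = 16080 s ≈ 4.47 hours.

4.5 hours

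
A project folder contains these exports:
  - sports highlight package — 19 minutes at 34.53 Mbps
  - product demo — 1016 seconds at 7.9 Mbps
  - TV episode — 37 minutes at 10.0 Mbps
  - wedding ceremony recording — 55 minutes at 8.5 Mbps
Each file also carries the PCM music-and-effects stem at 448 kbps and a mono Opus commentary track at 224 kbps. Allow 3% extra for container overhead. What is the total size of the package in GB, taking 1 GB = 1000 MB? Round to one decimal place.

Audio total: 448 + 224 = 672 kbps = 0.672 Mbps.
sports highlight package: 35.202 Mbps × 1140 s × 1.03 = 41334.2 Mb
product demo: 8.572 Mbps × 1016 s × 1.03 = 8970.4 Mb
TV episode: 10.672 Mbps × 2220 s × 1.03 = 24402.6 Mb
wedding ceremony recording: 9.172 Mbps × 3300 s × 1.03 = 31175.6 Mb
Total: 105882.8 Mb = 13235.4 MB.
= 13.24 GB.

13.2 GB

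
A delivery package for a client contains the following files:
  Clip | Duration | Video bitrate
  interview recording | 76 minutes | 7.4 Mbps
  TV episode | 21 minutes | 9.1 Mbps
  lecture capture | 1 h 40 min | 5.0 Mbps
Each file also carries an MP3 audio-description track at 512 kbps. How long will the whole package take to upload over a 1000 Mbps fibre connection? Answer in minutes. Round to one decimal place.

Audio: 512 kbps = 0.512 Mbps.
interview recording: 7.912 Mbps × 4560 s = 36078.7 Mb
TV episode: 9.612 Mbps × 1260 s = 12111.1 Mb
lecture capture: 5.512 Mbps × 6000 s = 33072.0 Mb
Total: 81261.8 Mb = 10157.7 MB.
At 1000 Mbps: 81261.8 / 1000 = 81 s ≈ 1.35 minutes.

1.4 minutes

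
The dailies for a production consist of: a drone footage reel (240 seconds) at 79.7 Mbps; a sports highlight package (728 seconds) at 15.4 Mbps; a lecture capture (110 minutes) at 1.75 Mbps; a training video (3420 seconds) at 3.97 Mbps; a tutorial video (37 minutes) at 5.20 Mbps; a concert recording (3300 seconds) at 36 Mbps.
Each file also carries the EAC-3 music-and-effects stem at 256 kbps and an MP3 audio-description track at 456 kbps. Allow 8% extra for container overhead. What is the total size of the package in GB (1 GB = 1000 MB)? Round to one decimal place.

26.7 GB

Audio total: 256 + 456 = 712 kbps = 0.712 Mbps.
drone footage reel: 80.412 Mbps × 240 s × 1.08 = 20842.8 Mb
sports highlight package: 16.112 Mbps × 728 s × 1.08 = 12667.9 Mb
lecture capture: 2.462 Mbps × 6600 s × 1.08 = 17549.1 Mb
training video: 4.682 Mbps × 3420 s × 1.08 = 17293.4 Mb
tutorial video: 5.912 Mbps × 2220 s × 1.08 = 14174.6 Mb
concert recording: 36.712 Mbps × 3300 s × 1.08 = 130841.6 Mb
Total: 213369.4 Mb = 26671.2 MB.
= 26.67 GB.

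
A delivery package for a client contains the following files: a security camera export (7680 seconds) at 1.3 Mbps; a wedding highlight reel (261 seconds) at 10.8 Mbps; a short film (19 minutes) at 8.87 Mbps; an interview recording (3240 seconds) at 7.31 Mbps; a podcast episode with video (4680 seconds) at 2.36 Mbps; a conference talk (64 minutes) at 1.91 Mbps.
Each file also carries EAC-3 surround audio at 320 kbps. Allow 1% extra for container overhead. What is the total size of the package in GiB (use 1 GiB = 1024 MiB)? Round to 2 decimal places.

Audio: 320 kbps = 0.320 Mbps.
security camera export: 1.620 Mbps × 7680 s × 1.01 = 12566.0 Mb
wedding highlight reel: 11.120 Mbps × 261 s × 1.01 = 2931.3 Mb
short film: 9.190 Mbps × 1140 s × 1.01 = 10581.4 Mb
interview recording: 7.630 Mbps × 3240 s × 1.01 = 24968.4 Mb
podcast episode with video: 2.680 Mbps × 4680 s × 1.01 = 12667.8 Mb
conference talk: 2.230 Mbps × 3840 s × 1.01 = 8648.8 Mb
Total: 72363.8 Mb = 9045.5 MB.
= 8.424 GiB.

8.42 GiB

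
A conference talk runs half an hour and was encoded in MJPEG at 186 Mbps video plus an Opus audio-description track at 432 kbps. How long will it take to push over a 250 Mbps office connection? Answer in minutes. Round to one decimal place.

30 min = 1800 s
Audio: 432 kbps = 0.432 Mbps.
Total bitrate: 186.432 Mbps.
File: 186.432 Mbps × 1800 s = 335577.6 Mb.
At 250 Mbps: 335577.6 / 250 = 1342.3 s ≈ 22.4 minutes.

22.4 minutes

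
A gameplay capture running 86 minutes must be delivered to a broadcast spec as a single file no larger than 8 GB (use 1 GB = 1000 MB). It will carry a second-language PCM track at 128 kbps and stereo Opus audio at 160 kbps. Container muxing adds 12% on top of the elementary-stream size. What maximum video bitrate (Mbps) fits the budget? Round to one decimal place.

Budget: 8 GB = 64000.0 Mb.
Stream payload after overhead: 64000.0 / 1.12 = 57142.9 Mb.
86 min = 5160 s
Total bitrate budget: 57142.9 Mb / 5160 s = 11.074 Mbps.
Audio total: 128 + 160 = 288 kbps = 0.288 Mbps.
Video: 11.074 − 0.288 = 10.786 Mbps.

10.8 Mbps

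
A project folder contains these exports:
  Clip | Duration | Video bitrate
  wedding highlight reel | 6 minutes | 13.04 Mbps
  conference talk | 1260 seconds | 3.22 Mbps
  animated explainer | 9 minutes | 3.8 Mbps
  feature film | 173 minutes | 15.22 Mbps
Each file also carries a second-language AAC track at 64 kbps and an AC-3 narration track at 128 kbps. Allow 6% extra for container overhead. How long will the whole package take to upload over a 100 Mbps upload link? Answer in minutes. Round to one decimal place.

Audio total: 64 + 128 = 192 kbps = 0.192 Mbps.
wedding highlight reel: 13.232 Mbps × 360 s × 1.06 = 5049.3 Mb
conference talk: 3.412 Mbps × 1260 s × 1.06 = 4557.1 Mb
animated explainer: 3.992 Mbps × 540 s × 1.06 = 2285.0 Mb
feature film: 15.412 Mbps × 10380 s × 1.06 = 169575.2 Mb
Total: 181466.6 Mb = 22683.3 MB.
At 100 Mbps: 181466.6 / 100 = 1815 s ≈ 30.2 minutes.

30.2 minutes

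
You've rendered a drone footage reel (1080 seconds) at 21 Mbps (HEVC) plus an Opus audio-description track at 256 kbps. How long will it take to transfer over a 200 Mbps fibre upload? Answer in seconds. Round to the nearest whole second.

115 seconds

Audio: 256 kbps = 0.256 Mbps.
Total bitrate: 21.256 Mbps.
File: 21.256 Mbps × 1080 s = 22956.5 Mb.
At 200 Mbps: 22956.5 / 200 = 114.8 s ≈ 115 seconds.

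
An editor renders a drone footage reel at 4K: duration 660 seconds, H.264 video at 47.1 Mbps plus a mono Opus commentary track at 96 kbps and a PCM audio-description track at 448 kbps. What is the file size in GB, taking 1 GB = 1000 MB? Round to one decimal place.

Audio total: 96 + 448 = 544 kbps = 0.544 Mbps.
Total bitrate: 47.1 + 0.544 = 47.644 Mbps.
Stream data: 47.644 Mbps × 660 s = 31445.0 Mb.
31,445 Mb ÷ 8 = 3,931 MB → 3.931 GB.

3.9 GB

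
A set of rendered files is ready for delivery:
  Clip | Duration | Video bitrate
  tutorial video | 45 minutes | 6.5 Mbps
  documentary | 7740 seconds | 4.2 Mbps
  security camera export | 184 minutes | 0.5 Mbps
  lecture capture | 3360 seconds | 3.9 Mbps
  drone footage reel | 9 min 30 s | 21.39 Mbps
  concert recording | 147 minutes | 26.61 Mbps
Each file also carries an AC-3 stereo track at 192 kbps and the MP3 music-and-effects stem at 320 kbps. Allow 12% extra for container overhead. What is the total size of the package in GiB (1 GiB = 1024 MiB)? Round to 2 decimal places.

43.43 GiB

Audio total: 192 + 320 = 512 kbps = 0.512 Mbps.
tutorial video: 7.012 Mbps × 2700 s × 1.12 = 21204.3 Mb
documentary: 4.712 Mbps × 7740 s × 1.12 = 40847.4 Mb
security camera export: 1.012 Mbps × 11040 s × 1.12 = 12513.2 Mb
lecture capture: 4.412 Mbps × 3360 s × 1.12 = 16603.2 Mb
drone footage reel: 21.902 Mbps × 570 s × 1.12 = 13982.2 Mb
concert recording: 27.122 Mbps × 8820 s × 1.12 = 267922.0 Mb
Total: 373072.3 Mb = 46634.0 MB.
= 43.43 GiB.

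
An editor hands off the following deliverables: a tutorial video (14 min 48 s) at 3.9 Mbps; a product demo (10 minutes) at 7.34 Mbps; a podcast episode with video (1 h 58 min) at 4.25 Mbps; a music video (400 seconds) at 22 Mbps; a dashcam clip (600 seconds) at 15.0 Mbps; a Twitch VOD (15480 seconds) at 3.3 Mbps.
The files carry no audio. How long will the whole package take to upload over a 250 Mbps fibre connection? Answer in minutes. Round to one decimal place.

tutorial video: 3.900 Mbps × 888 s = 3463.2 Mb
product demo: 7.340 Mbps × 600 s = 4404.0 Mb
podcast episode with video: 4.250 Mbps × 7080 s = 30090.0 Mb
music video: 22.000 Mbps × 400 s = 8800.0 Mb
dashcam clip: 15.000 Mbps × 600 s = 9000.0 Mb
Twitch VOD: 3.300 Mbps × 15480 s = 51084.0 Mb
Total: 106841.2 Mb = 13355.1 MB.
At 250 Mbps: 106841.2 / 250 = 427 s ≈ 7.12 minutes.

7.1 minutes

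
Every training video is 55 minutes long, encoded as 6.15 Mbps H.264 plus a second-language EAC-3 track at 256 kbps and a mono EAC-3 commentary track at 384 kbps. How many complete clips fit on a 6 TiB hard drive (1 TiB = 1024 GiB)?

55 min = 3300 s
Audio total: 256 + 384 = 640 kbps = 0.640 Mbps.
Total bitrate: 6.790 Mbps.
Per item: 6.790 Mbps × 3300 s = 22,407 Mb = 2,801 MB.
Capacity: 6 TiB = 52,776,558 Mb; 2355.36 items → 2355 complete.

2355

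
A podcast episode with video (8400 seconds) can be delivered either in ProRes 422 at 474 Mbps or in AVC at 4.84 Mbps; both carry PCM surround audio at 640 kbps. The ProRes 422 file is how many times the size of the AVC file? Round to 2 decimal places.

Audio: 640 kbps = 0.640 Mbps.
ProRes 422: 474.640 Mbps × 8400 s = 3986976.0 Mb = 464.145 GiB.
AVC: 5.480 Mbps × 8400 s = 46032.0 Mb = 5.359 GiB.
Ratio: 464.145 / 5.359 = 86.613.

86.61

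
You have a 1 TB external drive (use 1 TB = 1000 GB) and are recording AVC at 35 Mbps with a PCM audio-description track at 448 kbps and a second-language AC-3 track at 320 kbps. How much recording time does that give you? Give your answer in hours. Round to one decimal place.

Audio total: 448 + 320 = 768 kbps = 0.768 Mbps.
Total bitrate: 35 + 0.768 = 35.768 Mbps.
Capacity: 1 TB = 8,000,000 Mb.
Recording time: 8,000,000 / 35.768 = 223,664 s ≈ 62.1 hours.

62.1 hours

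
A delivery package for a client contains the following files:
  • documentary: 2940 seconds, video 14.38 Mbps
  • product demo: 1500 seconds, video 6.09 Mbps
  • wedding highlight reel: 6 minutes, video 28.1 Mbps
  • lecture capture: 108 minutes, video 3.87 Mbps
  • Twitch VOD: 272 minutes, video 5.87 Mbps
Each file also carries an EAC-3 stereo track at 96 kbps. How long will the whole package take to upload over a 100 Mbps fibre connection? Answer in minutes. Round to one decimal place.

30.8 minutes

Audio: 96 kbps = 0.096 Mbps.
documentary: 14.476 Mbps × 2940 s = 42559.4 Mb
product demo: 6.186 Mbps × 1500 s = 9279.0 Mb
wedding highlight reel: 28.196 Mbps × 360 s = 10150.6 Mb
lecture capture: 3.966 Mbps × 6480 s = 25699.7 Mb
Twitch VOD: 5.966 Mbps × 16320 s = 97365.1 Mb
Total: 185053.8 Mb = 23131.7 MB.
At 100 Mbps: 185053.8 / 100 = 1851 s ≈ 30.8 minutes.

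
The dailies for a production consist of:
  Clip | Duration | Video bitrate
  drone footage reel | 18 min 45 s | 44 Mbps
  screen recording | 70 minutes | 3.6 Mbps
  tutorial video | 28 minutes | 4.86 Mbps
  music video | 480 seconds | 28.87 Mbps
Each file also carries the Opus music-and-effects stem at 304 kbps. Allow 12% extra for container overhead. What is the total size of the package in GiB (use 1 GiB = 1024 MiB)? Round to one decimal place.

11.6 GiB

Audio: 304 kbps = 0.304 Mbps.
drone footage reel: 44.304 Mbps × 1125 s × 1.12 = 55823.0 Mb
screen recording: 3.904 Mbps × 4200 s × 1.12 = 18364.4 Mb
tutorial video: 5.164 Mbps × 1680 s × 1.12 = 9716.6 Mb
music video: 29.174 Mbps × 480 s × 1.12 = 15683.9 Mb
Total: 99588.0 Mb = 12448.5 MB.
= 11.59 GiB.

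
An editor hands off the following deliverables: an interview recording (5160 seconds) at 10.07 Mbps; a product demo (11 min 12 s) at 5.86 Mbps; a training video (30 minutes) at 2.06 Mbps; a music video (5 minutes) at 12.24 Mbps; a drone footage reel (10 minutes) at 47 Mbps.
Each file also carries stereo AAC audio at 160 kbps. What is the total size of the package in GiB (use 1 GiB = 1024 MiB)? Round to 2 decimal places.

Audio: 160 kbps = 0.160 Mbps.
interview recording: 10.230 Mbps × 5160 s = 52786.8 Mb
product demo: 6.020 Mbps × 672 s = 4045.4 Mb
training video: 2.220 Mbps × 1800 s = 3996.0 Mb
music video: 12.400 Mbps × 300 s = 3720.0 Mb
drone footage reel: 47.160 Mbps × 600 s = 28296.0 Mb
Total: 92844.2 Mb = 11605.5 MB.
= 10.81 GiB.

10.81 GiB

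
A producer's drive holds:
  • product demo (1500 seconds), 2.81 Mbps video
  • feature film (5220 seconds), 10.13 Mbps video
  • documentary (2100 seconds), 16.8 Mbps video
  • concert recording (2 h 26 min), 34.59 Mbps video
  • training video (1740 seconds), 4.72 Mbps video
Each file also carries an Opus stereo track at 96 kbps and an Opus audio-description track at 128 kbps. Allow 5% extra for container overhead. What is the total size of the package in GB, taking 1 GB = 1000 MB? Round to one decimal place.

Audio total: 96 + 128 = 224 kbps = 0.224 Mbps.
product demo: 3.034 Mbps × 1500 s × 1.05 = 4778.6 Mb
feature film: 10.354 Mbps × 5220 s × 1.05 = 56750.3 Mb
documentary: 17.024 Mbps × 2100 s × 1.05 = 37537.9 Mb
concert recording: 34.814 Mbps × 8760 s × 1.05 = 320219.2 Mb
training video: 4.944 Mbps × 1740 s × 1.05 = 9032.7 Mb
Total: 428318.6 Mb = 53539.8 MB.
= 53.54 GB.

53.5 GB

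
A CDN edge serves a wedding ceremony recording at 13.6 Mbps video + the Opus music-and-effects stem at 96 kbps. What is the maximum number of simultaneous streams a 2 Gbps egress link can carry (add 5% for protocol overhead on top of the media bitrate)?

Audio: 96 kbps = 0.096 Mbps.
Per-viewer media rate: 13.696 Mbps.
On the wire with 5% overhead: 14.381 Mbps.
2 Gbps = 2,000 Mbps; 2,000 / 14.381 = 139.07 → 139 viewers.

139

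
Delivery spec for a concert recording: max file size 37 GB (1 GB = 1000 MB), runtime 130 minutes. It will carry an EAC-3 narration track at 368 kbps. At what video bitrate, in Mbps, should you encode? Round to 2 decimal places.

Budget: 37 GB = 296000.0 Mb.
130 min = 7800 s
Total bitrate budget: 296000.0 Mb / 7800 s = 37.949 Mbps.
Audio: 368 kbps = 0.368 Mbps.
Video: 37.949 − 0.368 = 37.581 Mbps.

37.58 Mbps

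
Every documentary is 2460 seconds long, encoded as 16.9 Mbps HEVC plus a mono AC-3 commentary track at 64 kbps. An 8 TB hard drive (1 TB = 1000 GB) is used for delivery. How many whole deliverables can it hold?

1533

Audio: 64 kbps = 0.064 Mbps.
Total bitrate: 16.964 Mbps.
Per item: 16.964 Mbps × 2460 s = 41,731 Mb = 5,216 MB.
Capacity: 8 TB = 64,000,000 Mb; 1533.62 items → 1533 complete.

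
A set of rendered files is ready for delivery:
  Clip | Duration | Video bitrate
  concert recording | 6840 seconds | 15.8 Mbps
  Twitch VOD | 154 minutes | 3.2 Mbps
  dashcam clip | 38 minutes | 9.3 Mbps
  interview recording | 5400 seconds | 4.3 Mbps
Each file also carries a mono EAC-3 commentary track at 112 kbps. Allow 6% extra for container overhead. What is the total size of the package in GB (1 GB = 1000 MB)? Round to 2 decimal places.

Audio: 112 kbps = 0.112 Mbps.
concert recording: 15.912 Mbps × 6840 s × 1.06 = 115368.4 Mb
Twitch VOD: 3.312 Mbps × 9240 s × 1.06 = 32439.1 Mb
dashcam clip: 9.412 Mbps × 2280 s × 1.06 = 22746.9 Mb
interview recording: 4.412 Mbps × 5400 s × 1.06 = 25254.3 Mb
Total: 195808.6 Mb = 24476.1 MB.
= 24.48 GB.

24.48 GB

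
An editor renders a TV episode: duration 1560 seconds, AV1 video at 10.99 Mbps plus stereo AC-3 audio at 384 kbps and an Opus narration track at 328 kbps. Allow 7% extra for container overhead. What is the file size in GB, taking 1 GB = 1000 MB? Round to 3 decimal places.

2.442 GB

Audio total: 384 + 328 = 712 kbps = 0.712 Mbps.
Total bitrate: 10.99 + 0.712 = 11.702 Mbps.
Stream data: 11.702 Mbps × 1560 s = 18255.1 Mb.
With 7% container overhead: ×1.07.
19,533 Mb ÷ 8 = 2,442 MB → 2.442 GB.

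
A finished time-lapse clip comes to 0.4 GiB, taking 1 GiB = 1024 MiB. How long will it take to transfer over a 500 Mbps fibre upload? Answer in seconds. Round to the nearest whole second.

7 seconds

File: 0.4 GiB = 3436.0 Mb.
At 500 Mbps: 3436.0 / 500 = 6.9 s ≈ 6.87 seconds.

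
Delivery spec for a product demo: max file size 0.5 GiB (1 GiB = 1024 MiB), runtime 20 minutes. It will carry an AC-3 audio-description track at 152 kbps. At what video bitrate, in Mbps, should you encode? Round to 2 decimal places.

Budget: 0.5 GiB = 4295.0 Mb.
20 min = 1200 s
Total bitrate budget: 4295.0 Mb / 1200 s = 3.579 Mbps.
Audio: 152 kbps = 0.152 Mbps.
Video: 3.579 − 0.152 = 3.427 Mbps.

3.43 Mbps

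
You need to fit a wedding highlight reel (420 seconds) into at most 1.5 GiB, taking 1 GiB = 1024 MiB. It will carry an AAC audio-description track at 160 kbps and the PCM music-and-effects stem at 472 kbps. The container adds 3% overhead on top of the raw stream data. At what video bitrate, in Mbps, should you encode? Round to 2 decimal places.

Budget: 1.5 GiB = 12884.9 Mb.
Stream payload after overhead: 12884.9 / 1.03 = 12509.6 Mb.
Total bitrate budget: 12509.6 Mb / 420 s = 29.785 Mbps.
Audio total: 160 + 472 = 632 kbps = 0.632 Mbps.
Video: 29.785 − 0.632 = 29.153 Mbps.

29.15 Mbps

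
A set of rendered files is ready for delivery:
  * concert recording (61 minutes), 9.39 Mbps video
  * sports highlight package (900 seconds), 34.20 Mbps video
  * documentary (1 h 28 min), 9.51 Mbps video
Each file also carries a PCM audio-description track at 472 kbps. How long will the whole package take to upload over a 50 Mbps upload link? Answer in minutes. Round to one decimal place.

Audio: 472 kbps = 0.472 Mbps.
concert recording: 9.862 Mbps × 3660 s = 36094.9 Mb
sports highlight package: 34.672 Mbps × 900 s = 31204.8 Mb
documentary: 9.982 Mbps × 5280 s = 52705.0 Mb
Total: 120004.7 Mb = 15000.6 MB.
At 50 Mbps: 120004.7 / 50 = 2400 s ≈ 40 minutes.

40.0 minutes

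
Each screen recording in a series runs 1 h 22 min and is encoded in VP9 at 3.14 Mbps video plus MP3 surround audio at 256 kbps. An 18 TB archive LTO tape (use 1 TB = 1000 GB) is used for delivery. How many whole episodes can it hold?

1 h 22 min = 82 min = 4920 s
Audio: 256 kbps = 0.256 Mbps.
Total bitrate: 3.396 Mbps.
Per item: 3.396 Mbps × 4920 s = 16,708 Mb = 2,089 MB.
Capacity: 18 TB = 144,000,000 Mb; 8618.46 items → 8618 complete.

8618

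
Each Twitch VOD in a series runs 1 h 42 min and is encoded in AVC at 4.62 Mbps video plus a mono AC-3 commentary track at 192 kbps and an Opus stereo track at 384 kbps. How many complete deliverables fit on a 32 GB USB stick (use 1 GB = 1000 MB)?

8

1 h 42 min = 102 min = 6120 s
Audio total: 192 + 384 = 576 kbps = 0.576 Mbps.
Total bitrate: 5.196 Mbps.
Per item: 5.196 Mbps × 6120 s = 31,800 Mb = 3,975 MB.
Capacity: 32 GB = 256,000 Mb; 8.05 items → 8 complete.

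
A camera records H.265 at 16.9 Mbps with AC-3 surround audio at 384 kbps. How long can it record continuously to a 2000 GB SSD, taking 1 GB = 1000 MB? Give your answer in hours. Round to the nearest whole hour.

Audio: 384 kbps = 0.384 Mbps.
Total bitrate: 16.9 + 0.384 = 17.284 Mbps.
Capacity: 2000 GB = 16,000,000 Mb.
Recording time: 16,000,000 / 17.284 = 925,712 s ≈ 257 hours.

257 hours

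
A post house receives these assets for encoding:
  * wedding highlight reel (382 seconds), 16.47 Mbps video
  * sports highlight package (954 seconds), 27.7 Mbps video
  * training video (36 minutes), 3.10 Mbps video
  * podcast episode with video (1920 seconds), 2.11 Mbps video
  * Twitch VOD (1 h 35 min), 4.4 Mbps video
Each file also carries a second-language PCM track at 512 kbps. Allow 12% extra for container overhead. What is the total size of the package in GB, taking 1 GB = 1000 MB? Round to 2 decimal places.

Audio: 512 kbps = 0.512 Mbps.
wedding highlight reel: 16.982 Mbps × 382 s × 1.12 = 7265.6 Mb
sports highlight package: 28.212 Mbps × 954 s × 1.12 = 30144.0 Mb
training video: 3.612 Mbps × 2160 s × 1.12 = 8738.2 Mb
podcast episode with video: 2.622 Mbps × 1920 s × 1.12 = 5638.3 Mb
Twitch VOD: 4.912 Mbps × 5700 s × 1.12 = 31358.2 Mb
Total: 83144.2 Mb = 10393.0 MB.
= 10.39 GB.

10.39 GB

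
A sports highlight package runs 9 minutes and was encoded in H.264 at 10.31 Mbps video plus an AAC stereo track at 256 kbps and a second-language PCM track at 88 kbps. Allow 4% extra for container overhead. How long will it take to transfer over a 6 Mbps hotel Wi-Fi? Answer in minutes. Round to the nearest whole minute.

17 minutes

9 min = 540 s
Audio total: 256 + 88 = 344 kbps = 0.344 Mbps.
Total bitrate: 10.654 Mbps.
File: 10.654 Mbps × 540 s = 5753.2 Mb.
With 4% container overhead: ×1.04. → 5983.3 Mb.
At 6 Mbps: 5983.3 / 6 = 997.2 s ≈ 16.6 minutes.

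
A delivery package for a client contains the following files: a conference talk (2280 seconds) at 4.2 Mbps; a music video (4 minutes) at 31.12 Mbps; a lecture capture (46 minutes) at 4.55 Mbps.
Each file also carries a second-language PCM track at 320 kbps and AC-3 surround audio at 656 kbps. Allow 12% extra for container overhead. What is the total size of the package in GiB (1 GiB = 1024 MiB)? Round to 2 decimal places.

4.53 GiB

Audio total: 320 + 656 = 976 kbps = 0.976 Mbps.
conference talk: 5.176 Mbps × 2280 s × 1.12 = 13217.4 Mb
music video: 32.096 Mbps × 240 s × 1.12 = 8627.4 Mb
lecture capture: 5.526 Mbps × 2760 s × 1.12 = 17082.0 Mb
Total: 38926.8 Mb = 4865.9 MB.
= 4.532 GiB.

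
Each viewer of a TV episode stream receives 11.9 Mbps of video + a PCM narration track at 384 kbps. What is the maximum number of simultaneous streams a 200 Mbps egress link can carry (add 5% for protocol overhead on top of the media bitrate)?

Audio: 384 kbps = 0.384 Mbps.
Per-viewer media rate: 12.284 Mbps.
On the wire with 5% overhead: 12.898 Mbps.
200 Mbps = 200.0 Mbps; 200.0 / 12.898 = 15.51 → 15 viewers.

15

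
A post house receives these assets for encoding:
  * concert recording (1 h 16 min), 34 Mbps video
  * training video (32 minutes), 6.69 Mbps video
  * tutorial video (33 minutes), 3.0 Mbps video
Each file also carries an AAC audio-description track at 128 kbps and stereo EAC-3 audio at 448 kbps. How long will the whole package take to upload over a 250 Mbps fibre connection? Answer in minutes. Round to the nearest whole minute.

Audio total: 128 + 448 = 576 kbps = 0.576 Mbps.
concert recording: 34.576 Mbps × 4560 s = 157666.6 Mb
training video: 7.266 Mbps × 1920 s = 13950.7 Mb
tutorial video: 3.576 Mbps × 1980 s = 7080.5 Mb
Total: 178697.8 Mb = 22337.2 MB.
At 250 Mbps: 178697.8 / 250 = 715 s ≈ 11.9 minutes.

12 minutes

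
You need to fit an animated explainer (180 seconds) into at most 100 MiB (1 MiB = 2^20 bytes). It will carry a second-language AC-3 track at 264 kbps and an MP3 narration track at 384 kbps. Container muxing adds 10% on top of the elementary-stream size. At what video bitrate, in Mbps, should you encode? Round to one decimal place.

Budget: 100 MiB = 838.9 Mb.
Stream payload after overhead: 838.9 / 1.10 = 762.6 Mb.
Total bitrate budget: 762.6 Mb / 180 s = 4.237 Mbps.
Audio total: 264 + 384 = 648 kbps = 0.648 Mbps.
Video: 4.237 − 0.648 = 3.589 Mbps.

3.6 Mbps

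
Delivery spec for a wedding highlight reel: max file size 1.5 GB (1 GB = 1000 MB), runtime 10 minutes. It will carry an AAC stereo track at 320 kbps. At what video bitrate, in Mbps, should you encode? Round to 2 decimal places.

Budget: 1.5 GB = 12000.0 Mb.
10 min = 600 s
Total bitrate budget: 12000.0 Mb / 600 s = 20.000 Mbps.
Audio: 320 kbps = 0.320 Mbps.
Video: 20.000 − 0.320 = 19.680 Mbps.

19.68 Mbps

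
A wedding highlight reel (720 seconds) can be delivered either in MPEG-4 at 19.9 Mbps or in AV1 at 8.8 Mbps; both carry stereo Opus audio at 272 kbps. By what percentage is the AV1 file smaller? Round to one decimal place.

Audio: 272 kbps = 0.272 Mbps.
MPEG-4: 20.172 Mbps × 720 s = 14523.8 Mb = 1.815 GB.
AV1: 9.072 Mbps × 720 s = 6531.8 Mb = 0.816 GB.
Reduction: (1 − 0.816/1.815) × 100 = 55.03%.

55.0%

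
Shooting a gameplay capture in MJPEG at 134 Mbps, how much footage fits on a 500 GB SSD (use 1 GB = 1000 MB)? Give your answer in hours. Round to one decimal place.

8.3 hours

Capacity: 500 GB = 4,000,000 Mb.
Recording time: 4,000,000 / 134.000 = 29,851 s ≈ 8.29 hours.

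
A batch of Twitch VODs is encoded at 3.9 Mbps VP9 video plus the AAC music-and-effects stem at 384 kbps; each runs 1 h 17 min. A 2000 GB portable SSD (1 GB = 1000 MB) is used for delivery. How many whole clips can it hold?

1 h 17 min = 77 min = 4620 s
Audio: 384 kbps = 0.384 Mbps.
Total bitrate: 4.284 Mbps.
Per item: 4.284 Mbps × 4620 s = 19,792 Mb = 2,474 MB.
Capacity: 2000 GB = 16,000,000 Mb; 808.40 items → 808 complete.

808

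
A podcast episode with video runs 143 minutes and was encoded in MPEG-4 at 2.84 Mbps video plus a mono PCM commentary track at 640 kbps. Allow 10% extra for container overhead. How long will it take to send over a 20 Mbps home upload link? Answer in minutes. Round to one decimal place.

27.4 minutes

143 min = 8580 s
Audio: 640 kbps = 0.640 Mbps.
Total bitrate: 3.480 Mbps.
File: 3.480 Mbps × 8580 s = 29858.4 Mb.
With 10% container overhead: ×1.10. → 32844.2 Mb.
At 20 Mbps: 32844.2 / 20 = 1642.2 s ≈ 27.4 minutes.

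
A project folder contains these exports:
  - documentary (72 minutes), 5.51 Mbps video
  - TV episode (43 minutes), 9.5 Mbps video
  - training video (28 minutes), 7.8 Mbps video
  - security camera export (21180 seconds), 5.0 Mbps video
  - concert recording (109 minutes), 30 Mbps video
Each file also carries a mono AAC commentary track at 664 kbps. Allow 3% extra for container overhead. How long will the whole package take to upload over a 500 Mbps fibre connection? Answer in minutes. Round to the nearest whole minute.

13 minutes

Audio: 664 kbps = 0.664 Mbps.
documentary: 6.174 Mbps × 4320 s × 1.03 = 27471.8 Mb
TV episode: 10.164 Mbps × 2580 s × 1.03 = 27009.8 Mb
training video: 8.464 Mbps × 1680 s × 1.03 = 14646.1 Mb
security camera export: 5.664 Mbps × 21180 s × 1.03 = 123562.4 Mb
concert recording: 30.664 Mbps × 6540 s × 1.03 = 206558.8 Mb
Total: 399249.0 Mb = 49906.1 MB.
At 500 Mbps: 399249.0 / 500 = 798 s ≈ 13.3 minutes.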